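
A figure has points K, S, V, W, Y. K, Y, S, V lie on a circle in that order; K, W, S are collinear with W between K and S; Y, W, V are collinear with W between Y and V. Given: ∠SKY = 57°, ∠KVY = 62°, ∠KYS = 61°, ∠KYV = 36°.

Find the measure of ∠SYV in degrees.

1. ∠KSY = 62°  [△KYS]
2. ∠KWY = 87°  [△KWY]
3. ∠SWY = 93°  [linear pair at W on KS]
4. ∠SYV = 25°  [△YWS]

∠SYV = 25°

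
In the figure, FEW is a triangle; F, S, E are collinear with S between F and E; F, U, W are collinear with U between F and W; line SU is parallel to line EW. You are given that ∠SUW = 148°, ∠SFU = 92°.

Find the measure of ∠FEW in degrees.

1. ∠FUS = 32°  [linear pair at U on FW]
2. ∠FSU = 56°  [△FSU]
3. ∠FEW = 56°  [SU∥EW, corresponding at S]

∠FEW = 56°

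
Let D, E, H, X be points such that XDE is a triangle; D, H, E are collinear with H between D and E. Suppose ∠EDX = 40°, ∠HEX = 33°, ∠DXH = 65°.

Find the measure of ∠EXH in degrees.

∠EXH = 42°

1. ∠HDX = 40°  [H on ray DE]
2. ∠DHX = 75°  [△XDH]
3. ∠EHX = 105°  [linear pair at H on DE]
4. ∠EXH = 42°  [△XHE]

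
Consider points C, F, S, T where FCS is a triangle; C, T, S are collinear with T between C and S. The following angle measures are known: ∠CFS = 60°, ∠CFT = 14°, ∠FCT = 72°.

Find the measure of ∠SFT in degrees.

∠SFT = 46°

1. ∠CTF = 94°  [△FCT]
2. ∠FCS = 72°  [T on ray CS]
3. ∠FTS = 86°  [linear pair at T on CS]
4. ∠CSF = 48°  [△FCS]
5. ∠FST = 48°  [T on ray SC]
6. ∠SFT = 46°  [△FTS]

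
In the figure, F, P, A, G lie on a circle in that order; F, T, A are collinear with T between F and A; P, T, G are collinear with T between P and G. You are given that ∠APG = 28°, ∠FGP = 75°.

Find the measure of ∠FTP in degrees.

1. ∠FAP = 75°  [same arc FP]
2. ∠ATP = 77°  [△PTA]
3. ∠FTP = 103°  [linear pair at T on FA]

∠FTP = 103°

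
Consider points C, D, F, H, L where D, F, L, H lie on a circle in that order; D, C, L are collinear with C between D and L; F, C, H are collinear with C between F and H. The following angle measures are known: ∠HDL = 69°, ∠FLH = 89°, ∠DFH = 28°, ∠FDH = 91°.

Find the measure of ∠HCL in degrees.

∠HCL = 130°

1. ∠HFL = 69°  [same arc LH]
2. ∠FHL = 22°  [△FLH]
3. ∠DLH = 28°  [same arc DH]
4. ∠HCL = 130°  [△LCH]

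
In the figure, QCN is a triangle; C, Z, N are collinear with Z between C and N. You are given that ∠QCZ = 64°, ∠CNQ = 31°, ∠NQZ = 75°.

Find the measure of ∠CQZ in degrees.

∠CQZ = 10°

1. ∠QNZ = 31°  [Z on ray NC]
2. ∠NZQ = 74°  [△QZN]
3. ∠CZQ = 106°  [linear pair at Z on CN]
4. ∠CQZ = 10°  [△QCZ]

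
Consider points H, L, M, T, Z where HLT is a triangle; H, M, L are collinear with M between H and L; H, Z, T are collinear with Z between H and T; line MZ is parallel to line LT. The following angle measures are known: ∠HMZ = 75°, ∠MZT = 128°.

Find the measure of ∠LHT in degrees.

∠LHT = 53°

1. ∠HZM = 52°  [linear pair at Z on HT]
2. ∠MHZ = 53°  [△HMZ]
3. ∠LHT = 53°  [M on HL, Z on HT]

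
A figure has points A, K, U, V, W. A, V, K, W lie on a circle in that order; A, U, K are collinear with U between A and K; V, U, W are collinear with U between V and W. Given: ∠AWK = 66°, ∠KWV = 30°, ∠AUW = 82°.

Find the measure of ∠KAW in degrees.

1. ∠AVK = 114°  [cyclic AVKW, opposite ∠V+∠W]
2. ∠KAV = 30°  [same arc VK]
3. ∠KUV = 82°  [vertical angles at U]
4. ∠AKV = 36°  [△AVK]
5. ∠KVW = 62°  [△VUK]
6. ∠KAW = 62°  [same arc KW]

∠KAW = 62°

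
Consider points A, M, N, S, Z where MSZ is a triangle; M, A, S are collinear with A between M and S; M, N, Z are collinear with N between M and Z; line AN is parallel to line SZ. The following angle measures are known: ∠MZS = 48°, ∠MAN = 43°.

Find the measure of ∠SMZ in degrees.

1. ∠ANM = 48°  [AN∥SZ, corresponding at N]
2. ∠AMN = 89°  [△MAN]
3. ∠SMZ = 89°  [A on MS, N on MZ]

∠SMZ = 89°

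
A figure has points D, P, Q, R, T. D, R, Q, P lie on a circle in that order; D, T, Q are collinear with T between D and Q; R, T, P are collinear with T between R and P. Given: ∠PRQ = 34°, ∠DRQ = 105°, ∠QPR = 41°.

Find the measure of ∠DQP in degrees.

∠DQP = 71°

1. ∠PDQ = 34°  [same arc QP]
2. ∠DPQ = 75°  [cyclic DRQP, opposite ∠R+∠P]
3. ∠DQP = 71°  [△DQP]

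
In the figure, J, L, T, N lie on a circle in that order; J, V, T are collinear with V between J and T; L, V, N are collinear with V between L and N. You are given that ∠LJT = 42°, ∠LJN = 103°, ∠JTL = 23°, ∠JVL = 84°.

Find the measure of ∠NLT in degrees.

∠NLT = 61°

1. ∠LNT = 42°  [same arc LT]
2. ∠LTN = 77°  [cyclic JLTN, opposite ∠J+∠T]
3. ∠NLT = 61°  [△LTN]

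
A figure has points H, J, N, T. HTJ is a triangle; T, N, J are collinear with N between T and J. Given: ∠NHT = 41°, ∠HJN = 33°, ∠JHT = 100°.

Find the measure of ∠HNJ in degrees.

1. ∠HJT = 33°  [N on ray JT]
2. ∠HTJ = 47°  [△HTJ]
3. ∠HTN = 47°  [N on ray TJ]
4. ∠HNT = 92°  [△HTN]
5. ∠HNJ = 88°  [linear pair at N on TJ]

∠HNJ = 88°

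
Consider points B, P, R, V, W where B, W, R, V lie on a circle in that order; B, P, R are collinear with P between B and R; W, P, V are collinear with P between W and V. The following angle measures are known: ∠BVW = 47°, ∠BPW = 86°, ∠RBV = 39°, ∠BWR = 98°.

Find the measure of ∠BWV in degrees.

1. ∠BRW = 47°  [same arc BW]
2. ∠RBW = 35°  [△BWR]
3. ∠BWV = 59°  [△BPW]

∠BWV = 59°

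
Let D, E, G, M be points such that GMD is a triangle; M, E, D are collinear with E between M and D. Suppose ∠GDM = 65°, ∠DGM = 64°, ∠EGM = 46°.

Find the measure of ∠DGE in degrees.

1. ∠DMG = 51°  [△GMD]
2. ∠EDG = 65°  [E on ray DM]
3. ∠EMG = 51°  [E on ray MD]
4. ∠GEM = 83°  [△GME]
5. ∠DEG = 97°  [linear pair at E on MD]
6. ∠DGE = 18°  [△GED]

∠DGE = 18°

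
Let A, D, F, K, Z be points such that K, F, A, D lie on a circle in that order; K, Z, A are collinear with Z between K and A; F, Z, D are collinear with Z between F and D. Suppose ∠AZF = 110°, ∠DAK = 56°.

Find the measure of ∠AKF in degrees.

1. ∠FZK = 70°  [linear pair at Z on KA]
2. ∠DFK = 56°  [same arc KD]
3. ∠AKF = 54°  [△KZF]

∠AKF = 54°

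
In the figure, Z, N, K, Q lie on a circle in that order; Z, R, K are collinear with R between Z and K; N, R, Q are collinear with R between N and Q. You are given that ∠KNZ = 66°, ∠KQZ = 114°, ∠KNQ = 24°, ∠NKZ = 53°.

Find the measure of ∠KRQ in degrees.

∠KRQ = 77°

1. ∠KZN = 61°  [△ZNK]
2. ∠KZQ = 24°  [same arc KQ]
3. ∠KQN = 61°  [same arc NK]
4. ∠QKZ = 42°  [△ZKQ]
5. ∠KRQ = 77°  [△KRQ]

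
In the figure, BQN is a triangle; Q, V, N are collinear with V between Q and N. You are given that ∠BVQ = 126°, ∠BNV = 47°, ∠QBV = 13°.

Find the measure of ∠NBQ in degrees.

∠NBQ = 92°

1. ∠BQV = 41°  [△BQV]
2. ∠BNQ = 47°  [V on ray NQ]
3. ∠BQN = 41°  [V on ray QN]
4. ∠NBQ = 92°  [△BQN]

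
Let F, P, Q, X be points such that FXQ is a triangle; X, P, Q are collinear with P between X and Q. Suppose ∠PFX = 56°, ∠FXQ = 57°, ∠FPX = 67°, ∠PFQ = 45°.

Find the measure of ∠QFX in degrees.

1. ∠FPQ = 113°  [linear pair at P on XQ]
2. ∠FQP = 22°  [△FPQ]
3. ∠FQX = 22°  [P on ray QX]
4. ∠QFX = 101°  [△FXQ]

∠QFX = 101°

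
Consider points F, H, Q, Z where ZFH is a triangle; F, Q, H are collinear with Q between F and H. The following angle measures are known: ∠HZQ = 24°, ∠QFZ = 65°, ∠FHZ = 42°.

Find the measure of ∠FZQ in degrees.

1. ∠QHZ = 42°  [Q on ray HF]
2. ∠HQZ = 114°  [△ZQH]
3. ∠FQZ = 66°  [linear pair at Q on FH]
4. ∠FZQ = 49°  [△ZFQ]

∠FZQ = 49°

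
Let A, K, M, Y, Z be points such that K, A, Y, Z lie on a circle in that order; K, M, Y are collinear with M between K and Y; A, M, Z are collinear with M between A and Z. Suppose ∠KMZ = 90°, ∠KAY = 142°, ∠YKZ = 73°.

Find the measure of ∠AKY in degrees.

∠AKY = 21°

1. ∠AMY = 90°  [vertical angles at M]
2. ∠KZY = 38°  [cyclic KAYZ, opposite ∠A+∠Z]
3. ∠KYZ = 69°  [△KYZ]
4. ∠AMK = 90°  [linear pair at M on KY]
5. ∠KAZ = 69°  [same arc KZ]
6. ∠AKY = 21°  [△KMA]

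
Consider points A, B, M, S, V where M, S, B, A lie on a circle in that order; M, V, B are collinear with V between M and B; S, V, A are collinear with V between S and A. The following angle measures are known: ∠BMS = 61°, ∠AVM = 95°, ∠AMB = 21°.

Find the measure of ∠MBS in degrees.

∠MBS = 64°

1. ∠BVS = 95°  [vertical angles at V]
2. ∠ASB = 21°  [same arc BA]
3. ∠MBS = 64°  [△SVB]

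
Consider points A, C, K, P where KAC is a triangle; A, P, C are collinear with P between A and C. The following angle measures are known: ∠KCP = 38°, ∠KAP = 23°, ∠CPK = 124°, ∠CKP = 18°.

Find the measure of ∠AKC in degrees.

∠AKC = 119°

1. ∠ACK = 38°  [P on ray CA]
2. ∠CAK = 23°  [P on ray AC]
3. ∠AKC = 119°  [△KAC]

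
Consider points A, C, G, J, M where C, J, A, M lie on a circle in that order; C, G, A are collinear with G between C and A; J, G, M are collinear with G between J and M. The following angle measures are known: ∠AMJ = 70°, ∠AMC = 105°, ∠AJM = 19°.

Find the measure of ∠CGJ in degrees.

∠CGJ = 54°

1. ∠ACJ = 70°  [same arc JA]
2. ∠AJC = 75°  [cyclic CJAM, opposite ∠J+∠M]
3. ∠CAJ = 35°  [△CJA]
4. ∠AGJ = 126°  [△JGA]
5. ∠CGJ = 54°  [linear pair at G on CA]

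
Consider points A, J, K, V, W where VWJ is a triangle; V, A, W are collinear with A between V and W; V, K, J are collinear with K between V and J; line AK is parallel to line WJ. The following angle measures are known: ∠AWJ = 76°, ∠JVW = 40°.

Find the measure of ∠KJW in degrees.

1. ∠JWV = 76°  [A on ray WV]
2. ∠VJW = 64°  [△VWJ]
3. ∠KJW = 64°  [K on ray JV]

∠KJW = 64°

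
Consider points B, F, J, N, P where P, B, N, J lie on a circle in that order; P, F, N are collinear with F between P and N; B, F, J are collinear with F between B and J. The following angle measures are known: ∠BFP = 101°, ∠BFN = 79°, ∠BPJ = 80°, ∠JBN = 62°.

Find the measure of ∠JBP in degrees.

∠JBP = 61°

1. ∠JFN = 101°  [vertical angles at F]
2. ∠BNJ = 100°  [cyclic PBNJ, opposite ∠P+∠N]
3. ∠BJN = 18°  [△BNJ]
4. ∠JNP = 61°  [△NFJ]
5. ∠JBP = 61°  [same arc PJ]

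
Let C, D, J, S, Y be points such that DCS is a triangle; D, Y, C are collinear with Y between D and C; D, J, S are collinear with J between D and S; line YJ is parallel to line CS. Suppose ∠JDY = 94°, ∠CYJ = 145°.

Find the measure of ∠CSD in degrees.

∠CSD = 51°

1. ∠DYJ = 35°  [linear pair at Y on DC]
2. ∠DJY = 51°  [△DYJ]
3. ∠CSD = 51°  [YJ∥CS, corresponding at J]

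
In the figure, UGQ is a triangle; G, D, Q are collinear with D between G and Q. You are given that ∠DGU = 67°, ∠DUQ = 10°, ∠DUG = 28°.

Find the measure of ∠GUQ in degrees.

1. ∠GDU = 85°  [△UGD]
2. ∠QGU = 67°  [D on ray GQ]
3. ∠QDU = 95°  [linear pair at D on GQ]
4. ∠DQU = 75°  [△UDQ]
5. ∠GQU = 75°  [D on ray QG]
6. ∠GUQ = 38°  [△UGQ]

∠GUQ = 38°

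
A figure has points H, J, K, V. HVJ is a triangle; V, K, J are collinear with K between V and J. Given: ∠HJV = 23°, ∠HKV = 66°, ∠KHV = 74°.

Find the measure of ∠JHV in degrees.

1. ∠HVK = 40°  [△HVK]
2. ∠HVJ = 40°  [K on ray VJ]
3. ∠JHV = 117°  [△HVJ]

∠JHV = 117°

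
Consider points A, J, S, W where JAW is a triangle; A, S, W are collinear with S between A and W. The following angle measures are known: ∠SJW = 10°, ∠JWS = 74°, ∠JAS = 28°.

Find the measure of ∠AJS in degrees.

∠AJS = 68°

1. ∠JSW = 96°  [△JSW]
2. ∠ASJ = 84°  [linear pair at S on AW]
3. ∠AJS = 68°  [△JAS]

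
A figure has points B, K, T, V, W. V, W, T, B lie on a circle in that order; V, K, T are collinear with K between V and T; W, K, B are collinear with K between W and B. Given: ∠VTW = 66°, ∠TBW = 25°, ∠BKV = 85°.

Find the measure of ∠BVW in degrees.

1. ∠VBW = 66°  [same arc VW]
2. ∠TVW = 25°  [same arc WT]
3. ∠TKW = 85°  [vertical angles at K]
4. ∠VKW = 95°  [linear pair at K on VT]
5. ∠BWV = 60°  [△VKW]
6. ∠BVW = 54°  [△VWB]

∠BVW = 54°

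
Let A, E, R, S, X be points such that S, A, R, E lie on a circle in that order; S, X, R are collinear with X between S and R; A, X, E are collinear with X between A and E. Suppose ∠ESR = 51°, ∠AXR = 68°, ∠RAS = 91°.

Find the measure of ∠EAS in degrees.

∠EAS = 40°

1. ∠EAR = 51°  [same arc RE]
2. ∠AXS = 112°  [linear pair at X on SR]
3. ∠ARS = 61°  [△AXR]
4. ∠ASR = 28°  [△SAR]
5. ∠EAS = 40°  [△SXA]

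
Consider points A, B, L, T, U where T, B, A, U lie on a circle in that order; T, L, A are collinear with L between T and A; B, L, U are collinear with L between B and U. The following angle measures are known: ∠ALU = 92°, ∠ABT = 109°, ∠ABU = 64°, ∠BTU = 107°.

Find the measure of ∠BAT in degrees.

∠BAT = 28°

1. ∠BLT = 92°  [vertical angles at L]
2. ∠ALB = 88°  [linear pair at L on TA]
3. ∠BAT = 28°  [△BLA]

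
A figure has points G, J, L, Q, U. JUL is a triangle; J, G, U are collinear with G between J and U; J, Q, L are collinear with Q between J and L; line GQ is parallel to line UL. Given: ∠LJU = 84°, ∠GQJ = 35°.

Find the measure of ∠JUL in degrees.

1. ∠GJQ = 84°  [G on JU, Q on JL]
2. ∠JGQ = 61°  [△JGQ]
3. ∠JUL = 61°  [GQ∥UL, corresponding at G]

∠JUL = 61°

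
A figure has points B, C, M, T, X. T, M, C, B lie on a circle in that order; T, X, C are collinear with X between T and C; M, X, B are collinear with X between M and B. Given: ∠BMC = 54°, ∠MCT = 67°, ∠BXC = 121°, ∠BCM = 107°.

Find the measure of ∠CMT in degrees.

1. ∠BTC = 54°  [same arc CB]
2. ∠CBM = 19°  [△MCB]
3. ∠BCT = 40°  [△CXB]
4. ∠CBT = 86°  [△TCB]
5. ∠CMT = 94°  [cyclic TMCB, opposite ∠M+∠B]

∠CMT = 94°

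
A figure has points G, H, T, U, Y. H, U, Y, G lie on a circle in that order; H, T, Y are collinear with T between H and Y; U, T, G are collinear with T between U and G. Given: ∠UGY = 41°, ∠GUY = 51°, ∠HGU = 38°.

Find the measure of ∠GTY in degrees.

1. ∠GHY = 51°  [same arc YG]
2. ∠GTH = 91°  [△HTG]
3. ∠GTY = 89°  [linear pair at T on HY]

∠GTY = 89°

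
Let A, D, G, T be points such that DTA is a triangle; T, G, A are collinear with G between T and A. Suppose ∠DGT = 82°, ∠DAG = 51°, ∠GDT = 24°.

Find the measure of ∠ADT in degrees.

1. ∠DTG = 74°  [△DTG]
2. ∠DAT = 51°  [G on ray AT]
3. ∠ATD = 74°  [G on ray TA]
4. ∠ADT = 55°  [△DTA]

∠ADT = 55°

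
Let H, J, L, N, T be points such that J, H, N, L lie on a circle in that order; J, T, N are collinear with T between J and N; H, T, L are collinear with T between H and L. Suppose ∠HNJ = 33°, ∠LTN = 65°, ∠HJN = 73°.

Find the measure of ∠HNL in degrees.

1. ∠HLJ = 33°  [same arc JH]
2. ∠HTJ = 65°  [vertical angles at T]
3. ∠JHL = 42°  [△JTH]
4. ∠HJL = 105°  [△JHL]
5. ∠HNL = 75°  [cyclic JHNL, opposite ∠J+∠N]

∠HNL = 75°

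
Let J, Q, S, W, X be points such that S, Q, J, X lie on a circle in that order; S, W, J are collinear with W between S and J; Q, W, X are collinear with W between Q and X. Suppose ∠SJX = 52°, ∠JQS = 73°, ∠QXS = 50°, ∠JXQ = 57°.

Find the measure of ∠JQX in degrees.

1. ∠JXS = 107°  [cyclic SQJX, opposite ∠Q+∠X]
2. ∠JSX = 21°  [△SJX]
3. ∠JQX = 21°  [same arc JX]

∠JQX = 21°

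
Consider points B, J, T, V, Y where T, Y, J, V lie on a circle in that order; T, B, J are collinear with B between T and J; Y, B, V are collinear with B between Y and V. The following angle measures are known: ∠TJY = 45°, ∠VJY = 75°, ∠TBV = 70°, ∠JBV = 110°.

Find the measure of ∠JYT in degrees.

∠JYT = 95°

1. ∠TVY = 45°  [same arc TY]
2. ∠VTY = 105°  [cyclic TYJV, opposite ∠T+∠J]
3. ∠TBY = 110°  [vertical angles at B]
4. ∠TYV = 30°  [△TYV]
5. ∠JTY = 40°  [△TBY]
6. ∠JYT = 95°  [△TYJ]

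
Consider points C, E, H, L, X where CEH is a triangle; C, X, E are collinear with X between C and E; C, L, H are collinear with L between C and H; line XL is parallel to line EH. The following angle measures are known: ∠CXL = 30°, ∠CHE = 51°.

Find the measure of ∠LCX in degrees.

∠LCX = 99°

1. ∠CEH = 30°  [XL∥EH, corresponding at X]
2. ∠ECH = 99°  [△CEH]
3. ∠LCX = 99°  [X on CE, L on CH]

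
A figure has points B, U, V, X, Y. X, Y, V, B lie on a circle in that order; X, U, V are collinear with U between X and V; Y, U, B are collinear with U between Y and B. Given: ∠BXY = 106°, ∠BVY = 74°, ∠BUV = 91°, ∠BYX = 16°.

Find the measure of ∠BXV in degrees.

∠BXV = 33°

1. ∠XBY = 58°  [△XYB]
2. ∠BUX = 89°  [linear pair at U on XV]
3. ∠BXV = 33°  [△XUB]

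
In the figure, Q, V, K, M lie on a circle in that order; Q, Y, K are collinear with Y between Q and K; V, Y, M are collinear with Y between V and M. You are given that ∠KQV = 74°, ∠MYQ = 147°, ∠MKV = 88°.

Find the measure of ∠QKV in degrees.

∠QKV = 15°

1. ∠KMV = 74°  [same arc VK]
2. ∠KYV = 147°  [vertical angles at Y]
3. ∠KVM = 18°  [△VKM]
4. ∠QKV = 15°  [△VYK]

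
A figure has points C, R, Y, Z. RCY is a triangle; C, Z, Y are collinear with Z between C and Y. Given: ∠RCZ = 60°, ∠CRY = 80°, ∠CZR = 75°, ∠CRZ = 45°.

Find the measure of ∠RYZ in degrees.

∠RYZ = 40°

1. ∠RCY = 60°  [Z on ray CY]
2. ∠CYR = 40°  [△RCY]
3. ∠RYZ = 40°  [Z on ray YC]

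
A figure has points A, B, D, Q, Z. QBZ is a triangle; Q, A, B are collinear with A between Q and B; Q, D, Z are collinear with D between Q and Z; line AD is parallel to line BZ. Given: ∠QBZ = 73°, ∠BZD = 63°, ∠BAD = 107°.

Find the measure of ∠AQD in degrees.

1. ∠BZQ = 63°  [D on ray ZQ]
2. ∠BQZ = 44°  [△QBZ]
3. ∠AQD = 44°  [A on QB, D on QZ]

∠AQD = 44°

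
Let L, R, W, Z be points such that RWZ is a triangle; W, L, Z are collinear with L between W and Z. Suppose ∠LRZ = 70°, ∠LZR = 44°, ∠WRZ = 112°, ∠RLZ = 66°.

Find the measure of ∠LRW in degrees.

∠LRW = 42°

1. ∠RZW = 44°  [L on ray ZW]
2. ∠RWZ = 24°  [△RWZ]
3. ∠RLW = 114°  [linear pair at L on WZ]
4. ∠LWR = 24°  [L on ray WZ]
5. ∠LRW = 42°  [△RWL]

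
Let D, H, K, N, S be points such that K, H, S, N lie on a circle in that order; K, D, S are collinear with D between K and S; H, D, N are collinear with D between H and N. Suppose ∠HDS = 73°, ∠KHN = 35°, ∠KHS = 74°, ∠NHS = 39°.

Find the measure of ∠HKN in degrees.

∠HKN = 77°

1. ∠KDN = 73°  [vertical angles at D]
2. ∠NKS = 39°  [same arc SN]
3. ∠HNK = 68°  [△KDN]
4. ∠HKN = 77°  [△KHN]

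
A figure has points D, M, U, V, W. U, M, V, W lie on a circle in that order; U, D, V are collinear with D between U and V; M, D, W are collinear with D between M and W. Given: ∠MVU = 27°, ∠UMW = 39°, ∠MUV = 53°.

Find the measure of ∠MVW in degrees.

1. ∠MWU = 27°  [same arc UM]
2. ∠MUW = 114°  [△UMW]
3. ∠MVW = 66°  [cyclic UMVW, opposite ∠U+∠V]

∠MVW = 66°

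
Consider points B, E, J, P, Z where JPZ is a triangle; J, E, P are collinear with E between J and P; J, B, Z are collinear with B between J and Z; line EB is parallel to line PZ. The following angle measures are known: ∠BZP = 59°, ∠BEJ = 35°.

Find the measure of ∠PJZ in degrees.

1. ∠JZP = 59°  [B on ray ZJ]
2. ∠JPZ = 35°  [EB∥PZ, corresponding at E]
3. ∠PJZ = 86°  [△JPZ]

∠PJZ = 86°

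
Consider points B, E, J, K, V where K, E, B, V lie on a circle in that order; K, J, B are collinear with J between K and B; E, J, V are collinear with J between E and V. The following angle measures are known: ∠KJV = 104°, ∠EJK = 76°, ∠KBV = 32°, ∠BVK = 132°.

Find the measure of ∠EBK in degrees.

∠EBK = 60°

1. ∠KEV = 32°  [same arc KV]
2. ∠BEK = 48°  [cyclic KEBV, opposite ∠E+∠V]
3. ∠BKE = 72°  [△KJE]
4. ∠EBK = 60°  [△KEB]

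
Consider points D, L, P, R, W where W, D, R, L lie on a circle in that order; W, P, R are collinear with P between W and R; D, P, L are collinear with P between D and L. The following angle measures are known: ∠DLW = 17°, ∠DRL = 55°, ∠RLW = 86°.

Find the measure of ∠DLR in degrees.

1. ∠DRW = 17°  [same arc WD]
2. ∠RDW = 94°  [cyclic WDRL, opposite ∠D+∠L]
3. ∠DWR = 69°  [△WDR]
4. ∠DLR = 69°  [same arc DR]

∠DLR = 69°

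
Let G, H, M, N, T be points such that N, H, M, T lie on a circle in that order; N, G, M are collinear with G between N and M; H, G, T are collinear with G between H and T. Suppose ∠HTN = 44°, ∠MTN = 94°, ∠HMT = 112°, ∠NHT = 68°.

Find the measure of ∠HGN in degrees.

1. ∠HMN = 44°  [same arc NH]
2. ∠MHN = 86°  [cyclic NHMT, opposite ∠H+∠T]
3. ∠HNM = 50°  [△NHM]
4. ∠HGN = 62°  [△NGH]

∠HGN = 62°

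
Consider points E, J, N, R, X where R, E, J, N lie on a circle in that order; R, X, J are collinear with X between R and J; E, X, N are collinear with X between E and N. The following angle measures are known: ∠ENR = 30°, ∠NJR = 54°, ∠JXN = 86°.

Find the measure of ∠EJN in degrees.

∠EJN = 84°

1. ∠NER = 54°  [same arc RN]
2. ∠ERN = 96°  [△REN]
3. ∠EJN = 84°  [cyclic REJN, opposite ∠R+∠J]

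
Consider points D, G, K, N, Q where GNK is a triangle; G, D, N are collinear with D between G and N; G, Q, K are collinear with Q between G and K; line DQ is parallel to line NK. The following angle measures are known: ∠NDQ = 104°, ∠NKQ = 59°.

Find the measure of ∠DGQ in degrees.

1. ∠GDQ = 76°  [linear pair at D on GN]
2. ∠GKN = 59°  [Q on ray KG]
3. ∠GNK = 76°  [DQ∥NK, corresponding at D]
4. ∠KGN = 45°  [△GNK]
5. ∠DGQ = 45°  [D on GN, Q on GK]

∠DGQ = 45°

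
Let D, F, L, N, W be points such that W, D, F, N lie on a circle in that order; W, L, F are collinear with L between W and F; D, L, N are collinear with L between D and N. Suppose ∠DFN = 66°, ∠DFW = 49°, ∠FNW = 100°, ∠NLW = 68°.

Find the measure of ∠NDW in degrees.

∠NDW = 17°

1. ∠DWN = 114°  [cyclic WDFN, opposite ∠W+∠F]
2. ∠DNW = 49°  [same arc WD]
3. ∠NDW = 17°  [△WDN]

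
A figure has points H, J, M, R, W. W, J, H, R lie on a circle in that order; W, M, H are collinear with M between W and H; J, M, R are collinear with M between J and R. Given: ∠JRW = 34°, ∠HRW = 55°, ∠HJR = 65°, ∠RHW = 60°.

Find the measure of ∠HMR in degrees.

1. ∠HWR = 65°  [△WHR]
2. ∠RMW = 81°  [△WMR]
3. ∠HMR = 99°  [linear pair at M on WH]

∠HMR = 99°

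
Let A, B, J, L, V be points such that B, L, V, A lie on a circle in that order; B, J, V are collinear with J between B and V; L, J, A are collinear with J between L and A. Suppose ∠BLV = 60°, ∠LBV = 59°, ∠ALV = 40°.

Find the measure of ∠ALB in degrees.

1. ∠BAV = 120°  [cyclic BLVA, opposite ∠L+∠A]
2. ∠ABV = 40°  [same arc VA]
3. ∠AVB = 20°  [△BVA]
4. ∠ALB = 20°  [same arc BA]

∠ALB = 20°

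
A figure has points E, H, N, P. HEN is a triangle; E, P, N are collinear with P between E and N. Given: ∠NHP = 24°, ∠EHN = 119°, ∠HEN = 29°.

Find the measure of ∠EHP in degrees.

∠EHP = 95°

1. ∠ENH = 32°  [△HEN]
2. ∠HEP = 29°  [P on ray EN]
3. ∠HNP = 32°  [P on ray NE]
4. ∠HPN = 124°  [△HPN]
5. ∠EPH = 56°  [linear pair at P on EN]
6. ∠EHP = 95°  [△HEP]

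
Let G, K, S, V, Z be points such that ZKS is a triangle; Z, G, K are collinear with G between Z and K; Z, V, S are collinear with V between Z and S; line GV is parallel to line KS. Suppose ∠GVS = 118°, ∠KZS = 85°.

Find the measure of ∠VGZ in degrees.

∠VGZ = 33°

1. ∠GVZ = 62°  [linear pair at V on ZS]
2. ∠GZV = 85°  [G on ZK, V on ZS]
3. ∠VGZ = 33°  [△ZGV]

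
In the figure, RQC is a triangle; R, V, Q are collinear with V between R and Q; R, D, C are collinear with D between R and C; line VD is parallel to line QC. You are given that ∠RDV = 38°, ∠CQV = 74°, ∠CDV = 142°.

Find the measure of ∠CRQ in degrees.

∠CRQ = 68°

1. ∠QCR = 38°  [VD∥QC, corresponding at D]
2. ∠CQR = 74°  [V on ray QR]
3. ∠CRQ = 68°  [△RQC]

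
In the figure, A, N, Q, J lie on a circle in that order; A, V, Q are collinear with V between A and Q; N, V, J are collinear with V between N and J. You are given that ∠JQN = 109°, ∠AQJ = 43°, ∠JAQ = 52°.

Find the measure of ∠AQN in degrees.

1. ∠JAN = 71°  [cyclic ANQJ, opposite ∠A+∠Q]
2. ∠ANJ = 43°  [same arc AJ]
3. ∠AJN = 66°  [△ANJ]
4. ∠AQN = 66°  [same arc AN]

∠AQN = 66°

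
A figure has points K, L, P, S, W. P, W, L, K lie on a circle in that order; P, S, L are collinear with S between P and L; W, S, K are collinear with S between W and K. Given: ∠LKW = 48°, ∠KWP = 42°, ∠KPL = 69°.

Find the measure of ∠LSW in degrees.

∠LSW = 90°

1. ∠LPW = 48°  [same arc WL]
2. ∠PSW = 90°  [△PSW]
3. ∠LSW = 90°  [linear pair at S on PL]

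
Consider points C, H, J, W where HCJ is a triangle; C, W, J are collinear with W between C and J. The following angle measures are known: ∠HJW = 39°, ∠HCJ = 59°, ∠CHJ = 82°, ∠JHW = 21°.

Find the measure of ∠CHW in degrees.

1. ∠HWJ = 120°  [△HWJ]
2. ∠HCW = 59°  [W on ray CJ]
3. ∠CWH = 60°  [linear pair at W on CJ]
4. ∠CHW = 61°  [△HCW]

∠CHW = 61°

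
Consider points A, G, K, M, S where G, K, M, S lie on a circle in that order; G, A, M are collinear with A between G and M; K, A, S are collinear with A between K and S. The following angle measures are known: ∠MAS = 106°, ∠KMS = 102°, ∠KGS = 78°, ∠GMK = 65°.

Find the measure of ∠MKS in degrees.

∠MKS = 41°

1. ∠GAK = 106°  [vertical angles at A]
2. ∠KAM = 74°  [linear pair at A on GM]
3. ∠MKS = 41°  [△KAM]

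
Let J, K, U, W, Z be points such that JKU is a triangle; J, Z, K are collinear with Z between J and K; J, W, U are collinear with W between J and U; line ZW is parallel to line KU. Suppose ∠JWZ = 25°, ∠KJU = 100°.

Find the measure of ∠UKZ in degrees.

1. ∠JUK = 25°  [ZW∥KU, corresponding at W]
2. ∠JKU = 55°  [△JKU]
3. ∠UKZ = 55°  [Z on ray KJ]

∠UKZ = 55°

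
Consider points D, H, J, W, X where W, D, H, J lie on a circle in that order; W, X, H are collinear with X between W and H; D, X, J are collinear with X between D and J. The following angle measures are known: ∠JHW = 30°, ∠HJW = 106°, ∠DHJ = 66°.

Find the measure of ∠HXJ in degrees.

∠HXJ = 80°

1. ∠JDW = 30°  [same arc WJ]
2. ∠HWJ = 44°  [△WHJ]
3. ∠DWJ = 114°  [cyclic WDHJ, opposite ∠W+∠H]
4. ∠DJW = 36°  [△WDJ]
5. ∠JXW = 100°  [△WXJ]
6. ∠HXJ = 80°  [linear pair at X on WH]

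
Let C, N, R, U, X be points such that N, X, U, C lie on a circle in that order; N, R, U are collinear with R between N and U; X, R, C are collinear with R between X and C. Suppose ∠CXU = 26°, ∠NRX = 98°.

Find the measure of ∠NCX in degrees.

1. ∠CNU = 26°  [same arc UC]
2. ∠CRU = 98°  [vertical angles at R]
3. ∠CRN = 82°  [linear pair at R on NU]
4. ∠NCX = 72°  [△NRC]

∠NCX = 72°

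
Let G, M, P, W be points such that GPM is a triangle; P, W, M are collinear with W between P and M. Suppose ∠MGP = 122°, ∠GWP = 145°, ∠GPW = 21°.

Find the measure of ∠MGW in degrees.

1. ∠GWM = 35°  [linear pair at W on PM]
2. ∠GPM = 21°  [W on ray PM]
3. ∠GMP = 37°  [△GPM]
4. ∠GMW = 37°  [W on ray MP]
5. ∠MGW = 108°  [△GWM]

∠MGW = 108°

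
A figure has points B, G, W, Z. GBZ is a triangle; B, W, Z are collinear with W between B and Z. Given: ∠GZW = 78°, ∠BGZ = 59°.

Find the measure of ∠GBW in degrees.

∠GBW = 43°

1. ∠BZG = 78°  [W on ray ZB]
2. ∠GBZ = 43°  [△GBZ]
3. ∠GBW = 43°  [W on ray BZ]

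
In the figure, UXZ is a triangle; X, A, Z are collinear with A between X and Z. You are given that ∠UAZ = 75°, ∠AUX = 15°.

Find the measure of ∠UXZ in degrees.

∠UXZ = 60°

1. ∠UAX = 105°  [linear pair at A on XZ]
2. ∠AXU = 60°  [△UXA]
3. ∠UXZ = 60°  [A on ray XZ]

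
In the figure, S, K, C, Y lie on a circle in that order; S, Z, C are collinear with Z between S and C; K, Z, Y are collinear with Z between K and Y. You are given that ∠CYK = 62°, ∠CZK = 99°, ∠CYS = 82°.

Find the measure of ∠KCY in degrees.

∠KCY = 57°

1. ∠CSK = 62°  [same arc KC]
2. ∠CKS = 98°  [cyclic SKCY, opposite ∠K+∠Y]
3. ∠KCS = 20°  [△SKC]
4. ∠CKY = 61°  [△KZC]
5. ∠KCY = 57°  [△KCY]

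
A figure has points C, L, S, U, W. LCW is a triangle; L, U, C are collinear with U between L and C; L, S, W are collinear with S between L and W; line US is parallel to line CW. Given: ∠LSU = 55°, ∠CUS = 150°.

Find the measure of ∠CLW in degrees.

∠CLW = 95°

1. ∠LUS = 30°  [linear pair at U on LC]
2. ∠SLU = 95°  [△LUS]
3. ∠CLW = 95°  [U on LC, S on LW]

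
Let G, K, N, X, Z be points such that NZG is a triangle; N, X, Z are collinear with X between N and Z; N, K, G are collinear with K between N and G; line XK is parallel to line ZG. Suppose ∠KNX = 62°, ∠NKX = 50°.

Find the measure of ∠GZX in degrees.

1. ∠KXN = 68°  [△NXK]
2. ∠KXZ = 112°  [linear pair at X on NZ]
3. ∠GZX = 68°  [XK∥ZG, co-interior at Z–X]

∠GZX = 68°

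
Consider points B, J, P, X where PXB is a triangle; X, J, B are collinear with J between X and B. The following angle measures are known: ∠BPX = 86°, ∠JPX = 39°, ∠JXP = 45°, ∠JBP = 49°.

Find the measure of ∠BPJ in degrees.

1. ∠PJX = 96°  [△PXJ]
2. ∠BJP = 84°  [linear pair at J on XB]
3. ∠BPJ = 47°  [△PJB]

∠BPJ = 47°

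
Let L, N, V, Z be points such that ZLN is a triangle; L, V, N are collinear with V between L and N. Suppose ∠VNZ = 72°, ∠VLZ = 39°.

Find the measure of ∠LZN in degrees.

1. ∠LNZ = 72°  [V on ray NL]
2. ∠NLZ = 39°  [V on ray LN]
3. ∠LZN = 69°  [△ZLN]

∠LZN = 69°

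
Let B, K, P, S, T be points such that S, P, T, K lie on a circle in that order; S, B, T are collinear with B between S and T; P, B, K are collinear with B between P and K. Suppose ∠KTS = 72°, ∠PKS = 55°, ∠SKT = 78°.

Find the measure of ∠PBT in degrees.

1. ∠KST = 30°  [△STK]
2. ∠PTS = 55°  [same arc SP]
3. ∠KPT = 30°  [same arc TK]
4. ∠PBT = 95°  [△PBT]

∠PBT = 95°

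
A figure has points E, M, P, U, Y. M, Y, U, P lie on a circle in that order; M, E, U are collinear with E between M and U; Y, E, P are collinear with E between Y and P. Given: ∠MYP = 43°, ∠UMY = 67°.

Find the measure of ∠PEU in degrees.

∠PEU = 70°

1. ∠MUP = 43°  [same arc MP]
2. ∠UPY = 67°  [same arc YU]
3. ∠PEU = 70°  [△UEP]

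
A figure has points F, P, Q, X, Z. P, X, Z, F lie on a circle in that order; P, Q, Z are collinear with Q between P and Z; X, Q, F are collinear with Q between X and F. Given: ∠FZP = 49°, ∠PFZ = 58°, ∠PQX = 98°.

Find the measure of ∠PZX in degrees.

∠PZX = 25°

1. ∠FXP = 49°  [same arc PF]
2. ∠PXZ = 122°  [cyclic PXZF, opposite ∠X+∠F]
3. ∠XPZ = 33°  [△PQX]
4. ∠PZX = 25°  [△PXZ]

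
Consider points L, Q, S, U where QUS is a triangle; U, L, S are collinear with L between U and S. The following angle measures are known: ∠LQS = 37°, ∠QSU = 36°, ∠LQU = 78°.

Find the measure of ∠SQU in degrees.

1. ∠LSQ = 36°  [L on ray SU]
2. ∠QLS = 107°  [△QLS]
3. ∠QLU = 73°  [linear pair at L on US]
4. ∠LUQ = 29°  [△QUL]
5. ∠QUS = 29°  [L on ray US]
6. ∠SQU = 115°  [△QUS]

∠SQU = 115°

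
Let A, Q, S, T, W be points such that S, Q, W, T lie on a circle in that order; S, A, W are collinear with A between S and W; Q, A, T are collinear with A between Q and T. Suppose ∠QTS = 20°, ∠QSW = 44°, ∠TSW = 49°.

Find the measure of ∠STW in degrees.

1. ∠QWS = 20°  [same arc SQ]
2. ∠SQW = 116°  [△SQW]
3. ∠STW = 64°  [cyclic SQWT, opposite ∠Q+∠T]

∠STW = 64°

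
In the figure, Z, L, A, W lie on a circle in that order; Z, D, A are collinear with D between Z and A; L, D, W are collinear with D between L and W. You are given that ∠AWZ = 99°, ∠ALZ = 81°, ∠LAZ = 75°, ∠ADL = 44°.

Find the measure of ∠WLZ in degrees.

∠WLZ = 20°

1. ∠AZL = 24°  [△ZLA]
2. ∠LDZ = 136°  [linear pair at D on ZA]
3. ∠WLZ = 20°  [△ZDL]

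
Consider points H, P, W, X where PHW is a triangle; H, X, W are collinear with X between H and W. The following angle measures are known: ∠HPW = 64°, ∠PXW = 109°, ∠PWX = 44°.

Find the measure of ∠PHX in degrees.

1. ∠HWP = 44°  [X on ray WH]
2. ∠PHW = 72°  [△PHW]
3. ∠PHX = 72°  [X on ray HW]

∠PHX = 72°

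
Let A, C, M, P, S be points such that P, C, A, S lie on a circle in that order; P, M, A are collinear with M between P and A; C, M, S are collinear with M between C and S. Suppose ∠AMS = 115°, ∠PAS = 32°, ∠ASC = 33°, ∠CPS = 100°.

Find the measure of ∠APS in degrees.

1. ∠PMS = 65°  [linear pair at M on PA]
2. ∠PCS = 32°  [same arc PS]
3. ∠CSP = 48°  [△PCS]
4. ∠APS = 67°  [△PMS]

∠APS = 67°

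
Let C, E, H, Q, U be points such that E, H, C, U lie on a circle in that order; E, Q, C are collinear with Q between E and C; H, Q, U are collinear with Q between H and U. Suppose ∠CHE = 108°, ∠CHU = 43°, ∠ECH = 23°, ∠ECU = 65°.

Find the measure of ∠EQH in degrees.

∠EQH = 66°

1. ∠CEH = 49°  [△EHC]
2. ∠EHU = 65°  [same arc EU]
3. ∠EQH = 66°  [△EQH]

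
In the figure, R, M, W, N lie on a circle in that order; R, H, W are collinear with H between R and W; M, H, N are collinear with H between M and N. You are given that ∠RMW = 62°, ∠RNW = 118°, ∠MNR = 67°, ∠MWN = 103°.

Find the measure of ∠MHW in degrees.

∠MHW = 87°

1. ∠MWR = 67°  [same arc RM]
2. ∠MRN = 77°  [cyclic RMWN, opposite ∠R+∠W]
3. ∠MRW = 51°  [△RMW]
4. ∠NMR = 36°  [△RMN]
5. ∠MHR = 93°  [△RHM]
6. ∠MHW = 87°  [linear pair at H on RW]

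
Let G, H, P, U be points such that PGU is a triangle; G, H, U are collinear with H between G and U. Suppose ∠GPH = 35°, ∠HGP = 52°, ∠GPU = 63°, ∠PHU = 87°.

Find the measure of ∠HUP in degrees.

1. ∠PGU = 52°  [H on ray GU]
2. ∠GUP = 65°  [△PGU]
3. ∠HUP = 65°  [H on ray UG]

∠HUP = 65°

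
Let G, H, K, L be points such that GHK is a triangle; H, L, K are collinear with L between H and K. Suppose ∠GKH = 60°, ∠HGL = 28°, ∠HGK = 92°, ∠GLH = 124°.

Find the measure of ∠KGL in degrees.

1. ∠GKL = 60°  [L on ray KH]
2. ∠GLK = 56°  [linear pair at L on HK]
3. ∠KGL = 64°  [△GLK]

∠KGL = 64°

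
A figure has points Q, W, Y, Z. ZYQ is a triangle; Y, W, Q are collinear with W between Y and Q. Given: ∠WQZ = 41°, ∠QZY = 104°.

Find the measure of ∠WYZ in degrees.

1. ∠YQZ = 41°  [W on ray QY]
2. ∠QYZ = 35°  [△ZYQ]
3. ∠WYZ = 35°  [W on ray YQ]

∠WYZ = 35°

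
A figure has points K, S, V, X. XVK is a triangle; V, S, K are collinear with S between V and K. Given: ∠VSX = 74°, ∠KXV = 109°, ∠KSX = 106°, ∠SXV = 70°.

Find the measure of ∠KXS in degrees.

∠KXS = 39°

1. ∠SVX = 36°  [△XVS]
2. ∠KVX = 36°  [S on ray VK]
3. ∠VKX = 35°  [△XVK]
4. ∠SKX = 35°  [S on ray KV]
5. ∠KXS = 39°  [△XSK]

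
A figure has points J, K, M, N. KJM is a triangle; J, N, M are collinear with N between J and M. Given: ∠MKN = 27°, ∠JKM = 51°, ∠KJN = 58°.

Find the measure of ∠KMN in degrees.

∠KMN = 71°

1. ∠KJM = 58°  [N on ray JM]
2. ∠JMK = 71°  [△KJM]
3. ∠KMN = 71°  [N on ray MJ]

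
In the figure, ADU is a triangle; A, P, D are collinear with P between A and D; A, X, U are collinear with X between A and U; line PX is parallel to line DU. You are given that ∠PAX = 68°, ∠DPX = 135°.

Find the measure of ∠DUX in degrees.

1. ∠APX = 45°  [linear pair at P on AD]
2. ∠AXP = 67°  [△APX]
3. ∠PXU = 113°  [linear pair at X on AU]
4. ∠DUX = 67°  [PX∥DU, co-interior at U–X]

∠DUX = 67°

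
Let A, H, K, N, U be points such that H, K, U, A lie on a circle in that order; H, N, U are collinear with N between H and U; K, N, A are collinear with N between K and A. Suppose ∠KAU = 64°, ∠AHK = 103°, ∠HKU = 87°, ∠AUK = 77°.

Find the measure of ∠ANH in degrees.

∠ANH = 112°

1. ∠KHU = 64°  [same arc KU]
2. ∠AKU = 39°  [△KUA]
3. ∠HUK = 29°  [△HKU]
4. ∠AHU = 39°  [same arc UA]
5. ∠HAK = 29°  [same arc HK]
6. ∠ANH = 112°  [△HNA]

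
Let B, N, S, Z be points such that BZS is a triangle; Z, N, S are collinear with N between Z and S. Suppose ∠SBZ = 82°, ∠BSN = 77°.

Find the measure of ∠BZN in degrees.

∠BZN = 21°

1. ∠BSZ = 77°  [N on ray SZ]
2. ∠BZS = 21°  [△BZS]
3. ∠BZN = 21°  [N on ray ZS]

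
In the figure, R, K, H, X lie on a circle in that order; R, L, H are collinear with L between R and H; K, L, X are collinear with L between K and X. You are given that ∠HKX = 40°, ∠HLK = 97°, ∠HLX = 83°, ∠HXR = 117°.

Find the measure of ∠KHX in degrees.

1. ∠HRX = 40°  [same arc HX]
2. ∠RHX = 23°  [△RHX]
3. ∠HXK = 74°  [△HLX]
4. ∠KHX = 66°  [△KHX]

∠KHX = 66°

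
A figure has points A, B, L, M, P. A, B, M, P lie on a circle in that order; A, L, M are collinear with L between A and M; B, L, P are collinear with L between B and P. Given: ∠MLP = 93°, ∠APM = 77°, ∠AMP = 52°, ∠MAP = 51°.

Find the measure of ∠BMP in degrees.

1. ∠BPM = 35°  [△MLP]
2. ∠MBP = 51°  [same arc MP]
3. ∠BMP = 94°  [△BMP]

∠BMP = 94°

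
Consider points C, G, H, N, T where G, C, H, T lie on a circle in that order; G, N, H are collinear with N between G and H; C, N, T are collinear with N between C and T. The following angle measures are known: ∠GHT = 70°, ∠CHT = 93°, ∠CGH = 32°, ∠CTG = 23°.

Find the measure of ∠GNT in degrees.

∠GNT = 102°

1. ∠CTH = 32°  [same arc CH]
2. ∠HNT = 78°  [△HNT]
3. ∠GNT = 102°  [linear pair at N on GH]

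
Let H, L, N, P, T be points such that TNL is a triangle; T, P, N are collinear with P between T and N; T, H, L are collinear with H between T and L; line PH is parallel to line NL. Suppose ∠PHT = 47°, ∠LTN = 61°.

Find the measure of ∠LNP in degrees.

∠LNP = 72°

1. ∠NLT = 47°  [PH∥NL, corresponding at H]
2. ∠LNT = 72°  [△TNL]
3. ∠LNP = 72°  [P on ray NT]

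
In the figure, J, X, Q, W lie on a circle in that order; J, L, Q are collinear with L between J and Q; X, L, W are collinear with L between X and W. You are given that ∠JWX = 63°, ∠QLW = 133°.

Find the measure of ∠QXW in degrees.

1. ∠JQX = 63°  [same arc JX]
2. ∠JLX = 133°  [vertical angles at L]
3. ∠QLX = 47°  [linear pair at L on JQ]
4. ∠QXW = 70°  [△XLQ]

∠QXW = 70°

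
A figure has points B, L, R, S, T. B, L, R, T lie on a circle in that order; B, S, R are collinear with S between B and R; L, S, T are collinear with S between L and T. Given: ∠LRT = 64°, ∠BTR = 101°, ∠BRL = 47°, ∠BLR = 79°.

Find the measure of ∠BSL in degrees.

∠BSL = 109°

1. ∠LBT = 116°  [cyclic BLRT, opposite ∠B+∠R]
2. ∠BTL = 47°  [same arc BL]
3. ∠LBR = 54°  [△BLR]
4. ∠BLT = 17°  [△BLT]
5. ∠BSL = 109°  [△BSL]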